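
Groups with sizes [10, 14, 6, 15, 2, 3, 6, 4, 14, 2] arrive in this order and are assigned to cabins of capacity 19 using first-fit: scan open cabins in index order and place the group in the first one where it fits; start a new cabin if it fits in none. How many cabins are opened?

  10 → cabin 1 (new)  [load 10/19]
  14 → cabin 2 (new)  [load 14/19]
  6 → cabin 1  [load 16/19]
  15 → cabin 3 (new)  [load 15/19]
  2 → cabin 1  [load 18/19]
  3 → cabin 2  [load 17/19]
  6 → cabin 4 (new)  [load 6/19]
  4 → cabin 3  [load 19/19]
  14 → cabin 5 (new)  [load 14/19]
  2 → cabin 2  [load 19/19]
5 cabins opened.

5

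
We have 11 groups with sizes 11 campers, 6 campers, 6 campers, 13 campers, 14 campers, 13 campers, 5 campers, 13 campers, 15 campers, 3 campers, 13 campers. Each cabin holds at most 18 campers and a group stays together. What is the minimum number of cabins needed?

8

Total = 15 + 14 + 13 + 13 + 13 + 13 + 11 + 6 + 6 + 5 + 3 = 112 campers.
Lower bound: ⌈112/18⌉ = 7 cabins.
A packing using 8 cabins:
  cabin 1: 15 + 3 = 18
  cabin 2: 14 = 14
  cabin 3: 13 + 5 = 18
  cabin 4: 13 = 13
  cabin 5: 13 = 13
  cabin 6: 13 = 13
  cabin 7: 11 + 6 = 17
  cabin 8: 6 = 6
No arrangement into 7 cabins stays within capacity, so 8 is optimal.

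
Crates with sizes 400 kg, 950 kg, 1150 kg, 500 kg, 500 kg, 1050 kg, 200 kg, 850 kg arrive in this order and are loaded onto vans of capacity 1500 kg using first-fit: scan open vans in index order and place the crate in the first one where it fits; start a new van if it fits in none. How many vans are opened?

5

  400 → van 1 (new)  [load 400/1500]
  950 → van 1  [load 1350/1500]
  1150 → van 2 (new)  [load 1150/1500]
  500 → van 3 (new)  [load 500/1500]
  500 → van 3  [load 1000/1500]
  1050 → van 4 (new)  [load 1050/1500]
  200 → van 2  [load 1350/1500]
  850 → van 5 (new)  [load 850/1500]
5 vans opened.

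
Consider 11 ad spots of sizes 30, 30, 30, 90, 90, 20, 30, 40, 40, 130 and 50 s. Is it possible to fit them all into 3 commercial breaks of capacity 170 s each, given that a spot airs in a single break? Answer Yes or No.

Total = 580 s; ⌈580/170⌉ = 4.
At least 4 commercial breaks are required, but only 3 are allowed.

No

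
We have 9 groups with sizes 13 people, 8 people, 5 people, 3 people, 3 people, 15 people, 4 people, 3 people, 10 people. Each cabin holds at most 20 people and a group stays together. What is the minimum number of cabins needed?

Total = 15 + 13 + 10 + 8 + 5 + 4 + 3 + 3 + 3 = 64 people.
Lower bound: ⌈64/20⌉ = 4 cabins.
A packing using 4 cabins:
  cabin 1: 15 + 5 = 20
  cabin 2: 13 + 4 + 3 = 20
  cabin 3: 10 + 8 = 18
  cabin 4: 3 + 3 = 6
This matches the lower bound, so 4 is optimal.

4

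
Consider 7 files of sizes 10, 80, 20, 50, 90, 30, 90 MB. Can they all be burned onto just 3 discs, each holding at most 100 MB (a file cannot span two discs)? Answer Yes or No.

Total = 370 MB; ⌈370/100⌉ = 4.
At least 4 discs are required, but only 3 are allowed.

No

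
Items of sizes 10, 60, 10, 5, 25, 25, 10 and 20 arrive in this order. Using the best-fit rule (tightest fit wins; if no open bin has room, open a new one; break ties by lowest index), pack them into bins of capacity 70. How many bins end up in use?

3

  10 → bin 1 (new)  [load 10/70]
  60 → bin 1  [load 70/70]
  10 → bin 2 (new)  [load 10/70]
  5 → bin 2  [load 15/70]
  25 → bin 2  [load 40/70]
  25 → bin 2  [load 65/70]
  10 → bin 3 (new)  [load 10/70]
  20 → bin 3  [load 30/70]
3 bins opened.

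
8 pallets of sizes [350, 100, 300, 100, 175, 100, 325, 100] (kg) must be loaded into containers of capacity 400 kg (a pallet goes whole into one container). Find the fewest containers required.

5

Total = 350 + 325 + 300 + 175 + 100 + 100 + 100 + 100 = 1550 kg.
Lower bound: ⌈1550/400⌉ = 4 containers.
A packing using 5 containers:
  container 1: 350 = 350
  container 2: 325 = 325
  container 3: 300 + 100 = 400
  container 4: 175 + 100 + 100 = 375
  container 5: 100 = 100
No arrangement into 4 containers stays within capacity, so 5 is optimal.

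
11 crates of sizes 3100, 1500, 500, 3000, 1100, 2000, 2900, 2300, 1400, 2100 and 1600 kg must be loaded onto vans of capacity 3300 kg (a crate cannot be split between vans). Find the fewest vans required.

8

Total = 3100 + 3000 + 2900 + 2300 + 2100 + 2000 + 1600 + 1500 + 1400 + 1100 + 500 = 21500 kg.
Lower bound: ⌈21500/3300⌉ = 7 vans.
A packing using 8 vans:
  van 1: 3100 = 3100
  van 2: 3000 = 3000
  van 3: 2900 = 2900
  van 4: 2300 + 500 = 2800
  van 5: 2100 + 1100 = 3200
  van 6: 2000 = 2000
  van 7: 1600 + 1500 = 3100
  van 8: 1400 = 1400
No arrangement into 7 vans stays within capacity, so 8 is optimal.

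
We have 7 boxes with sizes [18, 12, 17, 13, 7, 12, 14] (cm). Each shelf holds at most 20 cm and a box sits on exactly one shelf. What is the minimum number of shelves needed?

6

Total = 18 + 17 + 14 + 13 + 12 + 12 + 7 = 93 cm.
Lower bound: ⌈93/20⌉ = 5 shelves.
Also, 6 boxes each exceed 10 cm, and no two of those can share a shelf, so at least 6 shelves are needed.
A packing using 6 shelves:
  shelf 1: 18 = 18
  shelf 2: 17 = 17
  shelf 3: 14 = 14
  shelf 4: 13 + 7 = 20
  shelf 5: 12 = 12
  shelf 6: 12 = 12
This matches the lower bound, so 6 is optimal.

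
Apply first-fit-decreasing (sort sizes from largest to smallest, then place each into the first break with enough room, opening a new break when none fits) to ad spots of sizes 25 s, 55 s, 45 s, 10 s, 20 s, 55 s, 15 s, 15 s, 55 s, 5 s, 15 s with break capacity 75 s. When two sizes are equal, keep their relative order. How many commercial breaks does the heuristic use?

5

Sorted descending: 55, 55, 55, 45, 25, 20, 15, 15, 15, 10, 5.
  55 → break 1 (new)  [load 55/75]
  55 → break 2 (new)  [load 55/75]
  55 → break 3 (new)  [load 55/75]
  45 → break 4 (new)  [load 45/75]
  25 → break 4  [load 70/75]
  20 → break 1  [load 75/75]
  15 → break 2  [load 70/75]
  15 → break 3  [load 70/75]
  15 → break 5 (new)  [load 15/75]
  10 → break 5  [load 25/75]
  5 → break 2  [load 75/75]
5 commercial breaks opened.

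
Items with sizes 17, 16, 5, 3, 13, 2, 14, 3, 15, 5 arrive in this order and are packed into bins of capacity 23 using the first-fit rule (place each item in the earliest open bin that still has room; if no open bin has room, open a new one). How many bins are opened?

5

  17 → bin 1 (new)  [load 17/23]
  16 → bin 2 (new)  [load 16/23]
  5 → bin 1  [load 22/23]
  3 → bin 2  [load 19/23]
  13 → bin 3 (new)  [load 13/23]
  2 → bin 2  [load 21/23]
  14 → bin 4 (new)  [load 14/23]
  3 → bin 3  [load 16/23]
  15 → bin 5 (new)  [load 15/23]
  5 → bin 3  [load 21/23]
5 bins opened.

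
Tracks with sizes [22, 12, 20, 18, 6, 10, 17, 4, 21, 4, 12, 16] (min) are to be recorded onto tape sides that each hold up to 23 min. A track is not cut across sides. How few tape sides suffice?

8

Total = 22 + 21 + 20 + 18 + 17 + 16 + 12 + 12 + 10 + 6 + 4 + 4 = 162 min.
Lower bound: ⌈162/23⌉ = 8 tape sides.
A packing using 8 tape sides:
  side 1: 22 = 22
  side 2: 21 = 21
  side 3: 20 = 20
  side 4: 18 + 4 = 22
  side 5: 17 + 6 = 23
  side 6: 16 + 4 = 20
  side 7: 12 + 10 = 22
  side 8: 12 = 12
This matches the lower bound, so 8 is optimal.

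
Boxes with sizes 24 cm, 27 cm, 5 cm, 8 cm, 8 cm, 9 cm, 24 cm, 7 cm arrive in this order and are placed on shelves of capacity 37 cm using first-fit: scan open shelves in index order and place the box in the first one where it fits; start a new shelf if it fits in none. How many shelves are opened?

  24 → shelf 1 (new)  [load 24/37]
  27 → shelf 2 (new)  [load 27/37]
  5 → shelf 1  [load 29/37]
  8 → shelf 1  [load 37/37]
  8 → shelf 2  [load 35/37]
  9 → shelf 3 (new)  [load 9/37]
  24 → shelf 3  [load 33/37]
  7 → shelf 4 (new)  [load 7/37]
4 shelves opened.

4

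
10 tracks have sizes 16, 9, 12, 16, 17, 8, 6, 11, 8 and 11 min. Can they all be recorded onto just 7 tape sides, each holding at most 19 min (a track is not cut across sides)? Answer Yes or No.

A valid assignment using 7 tape sides:
  side 1: 17 = 17
  side 2: 16 = 16
  side 3: 16 = 16
  side 4: 12 + 6 = 18
  side 5: 11 + 8 = 19
  side 6: 11 + 8 = 19
  side 7: 9 = 9
Every load is within 19 min, so 7 tape sides suffice.

Yes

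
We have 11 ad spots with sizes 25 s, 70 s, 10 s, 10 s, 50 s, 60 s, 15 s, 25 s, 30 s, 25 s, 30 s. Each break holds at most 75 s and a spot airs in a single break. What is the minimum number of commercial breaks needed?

Total = 70 + 60 + 50 + 30 + 30 + 25 + 25 + 25 + 15 + 10 + 10 = 350 s.
Lower bound: ⌈350/75⌉ = 5 commercial breaks.
A packing using 5 commercial breaks:
  break 1: 70 = 70
  break 2: 60 + 15 = 75
  break 3: 50 + 25 = 75
  break 4: 30 + 30 + 10 = 70
  break 5: 25 + 25 + 10 = 60
This matches the lower bound, so 5 is optimal.

5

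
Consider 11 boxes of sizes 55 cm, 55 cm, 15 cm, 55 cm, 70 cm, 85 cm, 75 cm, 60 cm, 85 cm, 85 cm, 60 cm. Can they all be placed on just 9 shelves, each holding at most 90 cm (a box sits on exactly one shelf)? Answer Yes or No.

No

Total = 700 cm; ⌈700/90⌉ = 8.
10 boxes each exceed half the capacity and cannot share a shelf, forcing at least 10 shelves.
At least 10 shelves are required, but only 9 are allowed.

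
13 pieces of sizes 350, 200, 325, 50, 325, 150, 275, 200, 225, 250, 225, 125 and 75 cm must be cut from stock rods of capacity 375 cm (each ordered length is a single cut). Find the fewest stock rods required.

Total = 350 + 325 + 325 + 275 + 250 + 225 + 225 + 200 + 200 + 150 + 125 + 75 + 50 = 2775 cm.
Lower bound: ⌈2775/375⌉ = 8 stock rods.
Also, 9 pieces each exceed 375/2 cm, and no two of those can share a stock rod, so at least 9 stock rods are needed.
A packing using 9 stock rods:
  stock rod 1: 350 = 350
  stock rod 2: 325 + 50 = 375
  stock rod 3: 325 = 325
  stock rod 4: 275 + 75 = 350
  stock rod 5: 250 + 125 = 375
  stock rod 6: 225 + 150 = 375
  stock rod 7: 225 = 225
  stock rod 8: 200 = 200
  stock rod 9: 200 = 200
This matches the lower bound, so 9 is optimal.

9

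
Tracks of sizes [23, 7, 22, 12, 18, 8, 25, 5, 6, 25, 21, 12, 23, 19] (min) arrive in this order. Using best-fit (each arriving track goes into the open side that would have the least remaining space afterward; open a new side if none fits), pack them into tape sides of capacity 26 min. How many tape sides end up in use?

10

  23 → side 1 (new)  [load 23/26]
  7 → side 2 (new)  [load 7/26]
  22 → side 3 (new)  [load 22/26]
  12 → side 2  [load 19/26]
  18 → side 4 (new)  [load 18/26]
  8 → side 4  [load 26/26]
  25 → side 5 (new)  [load 25/26]
  5 → side 2  [load 24/26]
  6 → side 6 (new)  [load 6/26]
  25 → side 7 (new)  [load 25/26]
  21 → side 8 (new)  [load 21/26]
  12 → side 6  [load 18/26]
  23 → side 9 (new)  [load 23/26]
  19 → side 10 (new)  [load 19/26]
10 tape sides opened.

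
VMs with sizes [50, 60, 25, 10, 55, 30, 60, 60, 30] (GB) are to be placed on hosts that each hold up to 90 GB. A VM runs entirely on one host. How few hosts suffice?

5

Total = 60 + 60 + 60 + 55 + 50 + 30 + 30 + 25 + 10 = 380 GB.
Lower bound: ⌈380/90⌉ = 5 hosts.
A packing using 5 hosts:
  host 1: 60 + 30 = 90
  host 2: 60 + 30 = 90
  host 3: 60 + 25 = 85
  host 4: 55 + 10 = 65
  host 5: 50 = 50
This matches the lower bound, so 5 is optimal.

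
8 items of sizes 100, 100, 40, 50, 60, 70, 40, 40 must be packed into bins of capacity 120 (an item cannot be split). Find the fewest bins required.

Total = 100 + 100 + 70 + 60 + 50 + 40 + 40 + 40 = 500.
Lower bound: ⌈500/120⌉ = 5 bins.
A packing using 5 bins:
  bin 1: 100 = 100
  bin 2: 100 = 100
  bin 3: 70 + 50 = 120
  bin 4: 60 + 40 = 100
  bin 5: 40 + 40 = 80
This matches the lower bound, so 5 is optimal.

5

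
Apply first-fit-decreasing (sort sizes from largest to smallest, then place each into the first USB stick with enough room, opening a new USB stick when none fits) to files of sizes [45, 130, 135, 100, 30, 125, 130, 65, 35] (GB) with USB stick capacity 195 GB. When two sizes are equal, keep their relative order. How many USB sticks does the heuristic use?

Sorted descending: 135, 130, 130, 125, 100, 65, 45, 35, 30.
  135 → USB stick 1 (new)  [load 135/195]
  130 → USB stick 2 (new)  [load 130/195]
  130 → USB stick 3 (new)  [load 130/195]
  125 → USB stick 4 (new)  [load 125/195]
  100 → USB stick 5 (new)  [load 100/195]
  65 → USB stick 2  [load 195/195]
  45 → USB stick 1  [load 180/195]
  35 → USB stick 3  [load 165/195]
  30 → USB stick 3  [load 195/195]
5 USB sticks opened.

5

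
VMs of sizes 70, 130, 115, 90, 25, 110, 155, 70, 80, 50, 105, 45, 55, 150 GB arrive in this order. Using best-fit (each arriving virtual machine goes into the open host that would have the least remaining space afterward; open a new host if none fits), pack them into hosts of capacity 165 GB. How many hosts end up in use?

8

  70 → host 1 (new)  [load 70/165]
  130 → host 2 (new)  [load 130/165]
  115 → host 3 (new)  [load 115/165]
  90 → host 1  [load 160/165]
  25 → host 2  [load 155/165]
  110 → host 4 (new)  [load 110/165]
  155 → host 5 (new)  [load 155/165]
  70 → host 6 (new)  [load 70/165]
  80 → host 6  [load 150/165]
  50 → host 3  [load 165/165]
  105 → host 7 (new)  [load 105/165]
  45 → host 4  [load 155/165]
  55 → host 7  [load 160/165]
  150 → host 8 (new)  [load 150/165]
8 hosts opened.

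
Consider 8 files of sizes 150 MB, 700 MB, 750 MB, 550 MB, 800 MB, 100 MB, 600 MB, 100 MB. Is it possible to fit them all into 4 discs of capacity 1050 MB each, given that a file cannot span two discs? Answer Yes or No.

No

Total = 3750 MB; ⌈3750/1050⌉ = 4.
5 files each exceed half the capacity and cannot share a disc, forcing at least 5 discs.
At least 5 discs are required, but only 4 are allowed.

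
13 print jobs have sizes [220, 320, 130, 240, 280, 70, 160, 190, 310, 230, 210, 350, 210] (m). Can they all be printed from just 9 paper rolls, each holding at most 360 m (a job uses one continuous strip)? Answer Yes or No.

Total = 2920 m; ⌈2920/360⌉ = 9.
10 print jobs each exceed half the capacity and cannot share a roll, forcing at least 10 paper rolls.
At least 10 paper rolls are required, but only 9 are allowed.

No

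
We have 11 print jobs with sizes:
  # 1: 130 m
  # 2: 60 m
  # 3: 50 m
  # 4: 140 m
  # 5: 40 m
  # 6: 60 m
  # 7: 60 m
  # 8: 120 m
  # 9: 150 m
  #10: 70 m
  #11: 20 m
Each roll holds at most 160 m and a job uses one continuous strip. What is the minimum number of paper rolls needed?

Total = 150 + 140 + 130 + 120 + 70 + 60 + 60 + 60 + 50 + 40 + 20 = 900 m.
Lower bound: ⌈900/160⌉ = 6 paper rolls.
A packing using 7 paper rolls:
  roll 1: 150 = 150
  roll 2: 140 + 20 = 160
  roll 3: 130 = 130
  roll 4: 120 + 40 = 160
  roll 5: 70 + 60 = 130
  roll 6: 60 + 60 = 120
  roll 7: 50 = 50
No arrangement into 6 paper rolls stays within capacity, so 7 is optimal.

7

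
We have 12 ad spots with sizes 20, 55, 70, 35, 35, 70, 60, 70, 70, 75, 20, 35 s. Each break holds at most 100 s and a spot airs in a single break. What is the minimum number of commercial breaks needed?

8

Total = 75 + 70 + 70 + 70 + 70 + 60 + 55 + 35 + 35 + 35 + 20 + 20 = 615 s.
Lower bound: ⌈615/100⌉ = 7 commercial breaks.
A packing using 8 commercial breaks:
  break 1: 75 + 20 = 95
  break 2: 70 + 20 = 90
  break 3: 70 = 70
  break 4: 70 = 70
  break 5: 70 = 70
  break 6: 60 + 35 = 95
  break 7: 55 + 35 = 90
  break 8: 35 = 35
No arrangement into 7 commercial breaks stays within capacity, so 8 is optimal.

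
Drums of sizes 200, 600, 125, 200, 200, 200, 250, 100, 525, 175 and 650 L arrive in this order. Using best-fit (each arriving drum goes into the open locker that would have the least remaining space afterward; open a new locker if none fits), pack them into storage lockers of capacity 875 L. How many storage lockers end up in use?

4

  200 → locker 1 (new)  [load 200/875]
  600 → locker 1  [load 800/875]
  125 → locker 2 (new)  [load 125/875]
  200 → locker 2  [load 325/875]
  200 → locker 2  [load 525/875]
  200 → locker 2  [load 725/875]
  250 → locker 3 (new)  [load 250/875]
  100 → locker 2  [load 825/875]
  525 → locker 3  [load 775/875]
  175 → locker 4 (new)  [load 175/875]
  650 → locker 4  [load 825/875]
4 storage lockers opened.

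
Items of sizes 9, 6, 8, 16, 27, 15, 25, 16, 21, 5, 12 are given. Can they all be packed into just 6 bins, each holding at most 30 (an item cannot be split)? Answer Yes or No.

Yes

A valid assignment using 6 bins:
  bin 1: 27 = 27
  bin 2: 25 + 5 = 30
  bin 3: 21 + 9 = 30
  bin 4: 16 + 12 = 28
  bin 5: 16 + 8 + 6 = 30
  bin 6: 15 = 15
Every load is within 30, so 6 bins suffice.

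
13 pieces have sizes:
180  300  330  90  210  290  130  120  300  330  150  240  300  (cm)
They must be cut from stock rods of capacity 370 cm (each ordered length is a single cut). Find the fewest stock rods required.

Total = 330 + 330 + 300 + 300 + 300 + 290 + 240 + 210 + 180 + 150 + 130 + 120 + 90 = 2970 cm.
Lower bound: ⌈2970/370⌉ = 9 stock rods.
A packing using 10 stock rods:
  stock rod 1: 330 = 330
  stock rod 2: 330 = 330
  stock rod 3: 300 = 300
  stock rod 4: 300 = 300
  stock rod 5: 300 = 300
  stock rod 6: 290 = 290
  stock rod 7: 240 + 130 = 370
  stock rod 8: 210 + 150 = 360
  stock rod 9: 180 + 120 = 300
  stock rod 10: 90 = 90
No arrangement into 9 stock rods stays within capacity, so 10 is optimal.

10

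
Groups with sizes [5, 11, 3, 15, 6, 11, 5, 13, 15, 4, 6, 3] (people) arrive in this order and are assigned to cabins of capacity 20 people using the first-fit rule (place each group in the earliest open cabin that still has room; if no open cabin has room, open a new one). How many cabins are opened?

  5 → cabin 1 (new)  [load 5/20]
  11 → cabin 1  [load 16/20]
  3 → cabin 1  [load 19/20]
  15 → cabin 2 (new)  [load 15/20]
  6 → cabin 3 (new)  [load 6/20]
  11 → cabin 3  [load 17/20]
  5 → cabin 2  [load 20/20]
  13 → cabin 4 (new)  [load 13/20]
  15 → cabin 5 (new)  [load 15/20]
  4 → cabin 4  [load 17/20]
  6 → cabin 6 (new)  [load 6/20]
  3 → cabin 3  [load 20/20]
6 cabins opened.

6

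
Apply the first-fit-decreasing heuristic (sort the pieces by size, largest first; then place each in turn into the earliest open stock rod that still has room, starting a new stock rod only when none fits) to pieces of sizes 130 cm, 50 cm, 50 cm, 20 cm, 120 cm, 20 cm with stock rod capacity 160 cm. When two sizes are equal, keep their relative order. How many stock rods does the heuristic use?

Sorted descending: 130, 120, 50, 50, 20, 20.
  130 → stock rod 1 (new)  [load 130/160]
  120 → stock rod 2 (new)  [load 120/160]
  50 → stock rod 3 (new)  [load 50/160]
  50 → stock rod 3  [load 100/160]
  20 → stock rod 1  [load 150/160]
  20 → stock rod 2  [load 140/160]
3 stock rods opened.

3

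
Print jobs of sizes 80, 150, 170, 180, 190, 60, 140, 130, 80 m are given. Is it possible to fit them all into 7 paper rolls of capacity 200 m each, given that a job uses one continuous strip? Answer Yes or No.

A valid assignment using 7 paper rolls:
  roll 1: 190 = 190
  roll 2: 180 = 180
  roll 3: 170 = 170
  roll 4: 150 = 150
  roll 5: 140 + 60 = 200
  roll 6: 130 = 130
  roll 7: 80 + 80 = 160
Every load is within 200 m, so 7 paper rolls suffice.

Yes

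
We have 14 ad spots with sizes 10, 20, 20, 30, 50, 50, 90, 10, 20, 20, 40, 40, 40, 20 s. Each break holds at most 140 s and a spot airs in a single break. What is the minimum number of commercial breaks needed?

Total = 90 + 50 + 50 + 40 + 40 + 40 + 30 + 20 + 20 + 20 + 20 + 20 + 10 + 10 = 460 s.
Lower bound: ⌈460/140⌉ = 4 commercial breaks.
A packing using 4 commercial breaks:
  break 1: 90 + 50 = 140
  break 2: 50 + 40 + 40 + 10 = 140
  break 3: 40 + 30 + 20 + 20 + 20 + 10 = 140
  break 4: 20 + 20 = 40
This matches the lower bound, so 4 is optimal.

4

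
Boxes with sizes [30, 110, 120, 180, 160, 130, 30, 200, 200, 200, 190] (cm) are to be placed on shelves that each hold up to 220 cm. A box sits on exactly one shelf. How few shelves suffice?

Total = 200 + 200 + 200 + 190 + 180 + 160 + 130 + 120 + 110 + 30 + 30 = 1550 cm.
Lower bound: ⌈1550/220⌉ = 8 shelves.
A packing using 9 shelves:
  shelf 1: 200 = 200
  shelf 2: 200 = 200
  shelf 3: 200 = 200
  shelf 4: 190 + 30 = 220
  shelf 5: 180 + 30 = 210
  shelf 6: 160 = 160
  shelf 7: 130 = 130
  shelf 8: 120 = 120
  shelf 9: 110 = 110
No arrangement into 8 shelves stays within capacity, so 9 is optimal.

9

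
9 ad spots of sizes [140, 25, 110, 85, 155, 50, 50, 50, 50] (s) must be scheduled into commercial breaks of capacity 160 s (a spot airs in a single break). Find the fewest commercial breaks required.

5

Total = 155 + 140 + 110 + 85 + 50 + 50 + 50 + 50 + 25 = 715 s.
Lower bound: ⌈715/160⌉ = 5 commercial breaks.
A packing using 5 commercial breaks:
  break 1: 155 = 155
  break 2: 140 = 140
  break 3: 110 + 50 = 160
  break 4: 85 + 50 + 25 = 160
  break 5: 50 + 50 = 100
This matches the lower bound, so 5 is optimal.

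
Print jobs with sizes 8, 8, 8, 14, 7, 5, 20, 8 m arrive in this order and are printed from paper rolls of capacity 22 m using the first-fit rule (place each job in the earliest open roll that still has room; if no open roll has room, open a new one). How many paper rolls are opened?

4

  8 → roll 1 (new)  [load 8/22]
  8 → roll 1  [load 16/22]
  8 → roll 2 (new)  [load 8/22]
  14 → roll 2  [load 22/22]
  7 → roll 3 (new)  [load 7/22]
  5 → roll 1  [load 21/22]
  20 → roll 4 (new)  [load 20/22]
  8 → roll 3  [load 15/22]
4 paper rolls opened.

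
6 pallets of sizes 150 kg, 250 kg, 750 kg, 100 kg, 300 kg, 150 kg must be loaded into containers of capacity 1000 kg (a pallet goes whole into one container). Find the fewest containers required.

Total = 750 + 300 + 250 + 150 + 150 + 100 = 1700 kg.
Lower bound: ⌈1700/1000⌉ = 2 containers.
A packing using 2 containers:
  container 1: 750 + 250 = 1000
  container 2: 300 + 150 + 150 + 100 = 700
This matches the lower bound, so 2 is optimal.

2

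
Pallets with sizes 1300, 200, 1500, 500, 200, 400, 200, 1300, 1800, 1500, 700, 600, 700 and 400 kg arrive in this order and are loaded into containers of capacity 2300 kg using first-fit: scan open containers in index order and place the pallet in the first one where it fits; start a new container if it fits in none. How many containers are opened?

6

  1300 → container 1 (new)  [load 1300/2300]
  200 → container 1  [load 1500/2300]
  1500 → container 2 (new)  [load 1500/2300]
  500 → container 1  [load 2000/2300]
  200 → container 1  [load 2200/2300]
  400 → container 2  [load 1900/2300]
  200 → container 2  [load 2100/2300]
  1300 → container 3 (new)  [load 1300/2300]
  1800 → container 4 (new)  [load 1800/2300]
  1500 → container 5 (new)  [load 1500/2300]
  700 → container 3  [load 2000/2300]
  600 → container 5  [load 2100/2300]
  700 → container 6 (new)  [load 700/2300]
  400 → container 4  [load 2200/2300]
6 containers opened.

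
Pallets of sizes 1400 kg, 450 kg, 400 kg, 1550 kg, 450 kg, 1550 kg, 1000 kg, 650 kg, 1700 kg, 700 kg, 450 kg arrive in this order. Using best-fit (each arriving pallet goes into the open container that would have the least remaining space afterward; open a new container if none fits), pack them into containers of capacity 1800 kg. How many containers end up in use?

  1400 → container 1 (new)  [load 1400/1800]
  450 → container 2 (new)  [load 450/1800]
  400 → container 1  [load 1800/1800]
  1550 → container 3 (new)  [load 1550/1800]
  450 → container 2  [load 900/1800]
  1550 → container 4 (new)  [load 1550/1800]
  1000 → container 5 (new)  [load 1000/1800]
  650 → container 5  [load 1650/1800]
  1700 → container 6 (new)  [load 1700/1800]
  700 → container 2  [load 1600/1800]
  450 → container 7 (new)  [load 450/1800]
7 containers opened.

7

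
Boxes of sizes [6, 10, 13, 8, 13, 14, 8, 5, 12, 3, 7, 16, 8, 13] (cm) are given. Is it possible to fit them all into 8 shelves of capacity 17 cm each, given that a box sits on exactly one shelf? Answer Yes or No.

Total = 136 cm; ⌈136/17⌉ = 8.
The bound of 8 does not rule out 8, but exhaustive search shows no assignment into 8 shelves of capacity 17 cm exists — the minimum is 9.

No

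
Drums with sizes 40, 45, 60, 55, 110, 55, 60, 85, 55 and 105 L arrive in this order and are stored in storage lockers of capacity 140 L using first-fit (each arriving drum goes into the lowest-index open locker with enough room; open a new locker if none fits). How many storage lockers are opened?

6

  40 → locker 1 (new)  [load 40/140]
  45 → locker 1  [load 85/140]
  60 → locker 2 (new)  [load 60/140]
  55 → locker 1  [load 140/140]
  110 → locker 3 (new)  [load 110/140]
  55 → locker 2  [load 115/140]
  60 → locker 4 (new)  [load 60/140]
  85 → locker 5 (new)  [load 85/140]
  55 → locker 4  [load 115/140]
  105 → locker 6 (new)  [load 105/140]
6 storage lockers opened.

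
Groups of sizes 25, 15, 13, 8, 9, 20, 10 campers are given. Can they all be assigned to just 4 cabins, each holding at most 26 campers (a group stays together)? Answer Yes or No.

No

Total = 100 campers; ⌈100/26⌉ = 4.
The bound of 4 does not rule out 4, but exhaustive search shows no assignment into 4 cabins of capacity 26 campers exists — the minimum is 5.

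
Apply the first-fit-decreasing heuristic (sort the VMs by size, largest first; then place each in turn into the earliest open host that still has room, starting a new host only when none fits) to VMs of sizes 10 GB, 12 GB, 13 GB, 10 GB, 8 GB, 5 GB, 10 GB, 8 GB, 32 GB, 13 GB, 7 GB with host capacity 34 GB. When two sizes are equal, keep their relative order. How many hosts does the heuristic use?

4

Sorted descending: 32, 13, 13, 12, 10, 10, 10, 8, 8, 7, 5.
  32 → host 1 (new)  [load 32/34]
  13 → host 2 (new)  [load 13/34]
  13 → host 2  [load 26/34]
  12 → host 3 (new)  [load 12/34]
  10 → host 3  [load 22/34]
  10 → host 3  [load 32/34]
  10 → host 4 (new)  [load 10/34]
  8 → host 2  [load 34/34]
  8 → host 4  [load 18/34]
  7 → host 4  [load 25/34]
  5 → host 4  [load 30/34]
4 hosts opened.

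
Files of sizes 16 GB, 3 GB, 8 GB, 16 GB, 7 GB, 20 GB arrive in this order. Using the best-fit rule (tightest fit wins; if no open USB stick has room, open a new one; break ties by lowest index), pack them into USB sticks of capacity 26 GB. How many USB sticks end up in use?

  16 → USB stick 1 (new)  [load 16/26]
  3 → USB stick 1  [load 19/26]
  8 → USB stick 2 (new)  [load 8/26]
  16 → USB stick 2  [load 24/26]
  7 → USB stick 1  [load 26/26]
  20 → USB stick 3 (new)  [load 20/26]
3 USB sticks opened.

3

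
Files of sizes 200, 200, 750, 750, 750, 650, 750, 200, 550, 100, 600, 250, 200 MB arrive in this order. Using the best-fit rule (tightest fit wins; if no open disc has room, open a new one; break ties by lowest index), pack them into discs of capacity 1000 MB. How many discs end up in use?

7

  200 → disc 1 (new)  [load 200/1000]
  200 → disc 1  [load 400/1000]
  750 → disc 2 (new)  [load 750/1000]
  750 → disc 3 (new)  [load 750/1000]
  750 → disc 4 (new)  [load 750/1000]
  650 → disc 5 (new)  [load 650/1000]
  750 → disc 6 (new)  [load 750/1000]
  200 → disc 2  [load 950/1000]
  550 → disc 1  [load 950/1000]
  100 → disc 3  [load 850/1000]
  600 → disc 7 (new)  [load 600/1000]
  250 → disc 4  [load 1000/1000]
  200 → disc 6  [load 950/1000]
7 discs opened.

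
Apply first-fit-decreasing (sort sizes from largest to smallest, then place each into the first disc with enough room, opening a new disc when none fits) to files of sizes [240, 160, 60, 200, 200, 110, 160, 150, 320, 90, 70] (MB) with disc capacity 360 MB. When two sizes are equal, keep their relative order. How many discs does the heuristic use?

Sorted descending: 320, 240, 200, 200, 160, 160, 150, 110, 90, 70, 60.
  320 → disc 1 (new)  [load 320/360]
  240 → disc 2 (new)  [load 240/360]
  200 → disc 3 (new)  [load 200/360]
  200 → disc 4 (new)  [load 200/360]
  160 → disc 3  [load 360/360]
  160 → disc 4  [load 360/360]
  150 → disc 5 (new)  [load 150/360]
  110 → disc 2  [load 350/360]
  90 → disc 5  [load 240/360]
  70 → disc 5  [load 310/360]
  60 → disc 6 (new)  [load 60/360]
6 discs opened.

6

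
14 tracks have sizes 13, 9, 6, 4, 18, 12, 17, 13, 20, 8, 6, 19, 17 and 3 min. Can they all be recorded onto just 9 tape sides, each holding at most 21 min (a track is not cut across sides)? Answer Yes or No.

A valid assignment using 9 tape sides:
  side 1: 20 = 20
  side 2: 19 = 19
  side 3: 18 + 3 = 21
  side 4: 17 + 4 = 21
  side 5: 17 = 17
  side 6: 13 + 8 = 21
  side 7: 13 + 6 = 19
  side 8: 12 + 9 = 21
  side 9: 6 = 6
Every load is within 21 min, so 9 tape sides suffice.

Yes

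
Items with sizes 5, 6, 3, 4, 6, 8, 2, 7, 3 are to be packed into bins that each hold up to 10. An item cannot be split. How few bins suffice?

Total = 8 + 7 + 6 + 6 + 5 + 4 + 3 + 3 + 2 = 44.
Lower bound: ⌈44/10⌉ = 5 bins.
A packing using 5 bins:
  bin 1: 8 + 2 = 10
  bin 2: 7 + 3 = 10
  bin 3: 6 + 4 = 10
  bin 4: 6 + 3 = 9
  bin 5: 5 = 5
This matches the lower bound, so 5 is optimal.

5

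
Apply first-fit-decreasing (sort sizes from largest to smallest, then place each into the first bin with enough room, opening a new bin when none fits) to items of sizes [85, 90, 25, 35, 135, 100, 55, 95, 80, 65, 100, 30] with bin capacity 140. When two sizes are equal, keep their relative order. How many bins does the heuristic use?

8

Sorted descending: 135, 100, 100, 95, 90, 85, 80, 65, 55, 35, 30, 25.
  135 → bin 1 (new)  [load 135/140]
  100 → bin 2 (new)  [load 100/140]
  100 → bin 3 (new)  [load 100/140]
  95 → bin 4 (new)  [load 95/140]
  90 → bin 5 (new)  [load 90/140]
  85 → bin 6 (new)  [load 85/140]
  80 → bin 7 (new)  [load 80/140]
  65 → bin 8 (new)  [load 65/140]
  55 → bin 6  [load 140/140]
  35 → bin 2  [load 135/140]
  30 → bin 3  [load 130/140]
  25 → bin 4  [load 120/140]
8 bins opened.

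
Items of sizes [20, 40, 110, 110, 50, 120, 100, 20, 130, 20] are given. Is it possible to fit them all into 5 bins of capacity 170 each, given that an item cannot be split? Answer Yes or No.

Yes

A valid assignment using 5 bins:
  bin 1: 130 + 40 = 170
  bin 2: 120 + 50 = 170
  bin 3: 110 + 20 + 20 + 20 = 170
  bin 4: 110 = 110
  bin 5: 100 = 100
Every load is within 170, so 5 bins suffice.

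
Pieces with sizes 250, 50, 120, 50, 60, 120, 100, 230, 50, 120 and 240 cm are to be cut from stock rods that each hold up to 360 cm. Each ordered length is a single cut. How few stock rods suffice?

Total = 250 + 240 + 230 + 120 + 120 + 120 + 100 + 60 + 50 + 50 + 50 = 1390 cm.
Lower bound: ⌈1390/360⌉ = 4 stock rods.
A packing using 4 stock rods:
  stock rod 1: 250 + 100 = 350
  stock rod 2: 240 + 120 = 360
  stock rod 3: 230 + 120 = 350
  stock rod 4: 120 + 60 + 50 + 50 + 50 = 330
This matches the lower bound, so 4 is optimal.

4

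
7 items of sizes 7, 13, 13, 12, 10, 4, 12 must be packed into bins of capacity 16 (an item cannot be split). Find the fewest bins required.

6

Total = 13 + 13 + 12 + 12 + 10 + 7 + 4 = 71.
Lower bound: ⌈71/16⌉ = 5 bins.
A packing using 6 bins:
  bin 1: 13 = 13
  bin 2: 13 = 13
  bin 3: 12 + 4 = 16
  bin 4: 12 = 12
  bin 5: 10 = 10
  bin 6: 7 = 7
No arrangement into 5 bins stays within capacity, so 6 is optimal.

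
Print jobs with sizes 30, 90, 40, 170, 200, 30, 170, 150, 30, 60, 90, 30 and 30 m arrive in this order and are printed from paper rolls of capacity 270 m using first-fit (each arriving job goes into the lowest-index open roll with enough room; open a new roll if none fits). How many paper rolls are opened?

  30 → roll 1 (new)  [load 30/270]
  90 → roll 1  [load 120/270]
  40 → roll 1  [load 160/270]
  170 → roll 2 (new)  [load 170/270]
  200 → roll 3 (new)  [load 200/270]
  30 → roll 1  [load 190/270]
  170 → roll 4 (new)  [load 170/270]
  150 → roll 5 (new)  [load 150/270]
  30 → roll 1  [load 220/270]
  60 → roll 2  [load 230/270]
  90 → roll 4  [load 260/270]
  30 → roll 1  [load 250/270]
  30 → roll 2  [load 260/270]
5 paper rolls opened.

5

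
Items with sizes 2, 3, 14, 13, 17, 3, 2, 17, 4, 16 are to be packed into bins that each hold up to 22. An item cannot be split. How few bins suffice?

Total = 17 + 17 + 16 + 14 + 13 + 4 + 3 + 3 + 2 + 2 = 91.
Lower bound: ⌈91/22⌉ = 5 bins.
A packing using 5 bins:
  bin 1: 17 + 4 = 21
  bin 2: 17 + 3 + 2 = 22
  bin 3: 16 + 3 + 2 = 21
  bin 4: 14 = 14
  bin 5: 13 = 13
This matches the lower bound, so 5 is optimal.

5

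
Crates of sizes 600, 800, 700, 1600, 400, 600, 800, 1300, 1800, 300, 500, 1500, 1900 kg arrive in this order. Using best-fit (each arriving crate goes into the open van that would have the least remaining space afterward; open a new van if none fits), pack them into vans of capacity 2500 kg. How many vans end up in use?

  600 → van 1 (new)  [load 600/2500]
  800 → van 1  [load 1400/2500]
  700 → van 1  [load 2100/2500]
  1600 → van 2 (new)  [load 1600/2500]
  400 → van 1  [load 2500/2500]
  600 → van 2  [load 2200/2500]
  800 → van 3 (new)  [load 800/2500]
  1300 → van 3  [load 2100/2500]
  1800 → van 4 (new)  [load 1800/2500]
  300 → van 2  [load 2500/2500]
  500 → van 4  [load 2300/2500]
  1500 → van 5 (new)  [load 1500/2500]
  1900 → van 6 (new)  [load 1900/2500]
6 vans opened.

6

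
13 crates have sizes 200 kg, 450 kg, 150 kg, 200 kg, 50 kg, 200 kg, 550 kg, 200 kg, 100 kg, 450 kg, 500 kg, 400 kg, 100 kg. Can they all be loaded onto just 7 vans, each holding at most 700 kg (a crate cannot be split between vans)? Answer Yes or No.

A valid assignment using 6 vans:
  van 1: 550 + 150 = 700
  van 2: 500 + 200 = 700
  van 3: 450 + 200 + 50 = 700
  van 4: 450 + 200 = 650
  van 5: 400 + 200 + 100 = 700
  van 6: 100 = 100
That uses only 6 ≤ 7, so 7 vans are enough.

Yes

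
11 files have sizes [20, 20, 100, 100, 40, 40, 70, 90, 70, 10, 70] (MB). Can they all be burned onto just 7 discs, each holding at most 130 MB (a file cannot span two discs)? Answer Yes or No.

Yes

A valid assignment using 6 discs:
  disc 1: 100 + 20 + 10 = 130
  disc 2: 100 + 20 = 120
  disc 3: 90 + 40 = 130
  disc 4: 70 + 40 = 110
  disc 5: 70 = 70
  disc 6: 70 = 70
That uses only 6 ≤ 7, so 7 discs are enough.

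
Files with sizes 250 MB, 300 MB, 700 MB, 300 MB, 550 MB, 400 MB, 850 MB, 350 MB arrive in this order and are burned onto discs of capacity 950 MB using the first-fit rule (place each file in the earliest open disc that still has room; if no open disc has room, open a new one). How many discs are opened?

  250 → disc 1 (new)  [load 250/950]
  300 → disc 1  [load 550/950]
  700 → disc 2 (new)  [load 700/950]
  300 → disc 1  [load 850/950]
  550 → disc 3 (new)  [load 550/950]
  400 → disc 3  [load 950/950]
  850 → disc 4 (new)  [load 850/950]
  350 → disc 5 (new)  [load 350/950]
5 discs opened.

5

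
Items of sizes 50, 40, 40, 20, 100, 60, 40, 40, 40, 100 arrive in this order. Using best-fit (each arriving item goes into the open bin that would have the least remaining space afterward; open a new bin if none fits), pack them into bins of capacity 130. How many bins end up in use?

5

  50 → bin 1 (new)  [load 50/130]
  40 → bin 1  [load 90/130]
  40 → bin 1  [load 130/130]
  20 → bin 2 (new)  [load 20/130]
  100 → bin 2  [load 120/130]
  60 → bin 3 (new)  [load 60/130]
  40 → bin 3  [load 100/130]
  40 → bin 4 (new)  [load 40/130]
  40 → bin 4  [load 80/130]
  100 → bin 5 (new)  [load 100/130]
5 bins opened.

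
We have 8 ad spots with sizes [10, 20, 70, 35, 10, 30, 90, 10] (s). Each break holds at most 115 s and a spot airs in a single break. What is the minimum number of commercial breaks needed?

3

Total = 90 + 70 + 35 + 30 + 20 + 10 + 10 + 10 = 275 s.
Lower bound: ⌈275/115⌉ = 3 commercial breaks.
A packing using 3 commercial breaks:
  break 1: 90 + 20 = 110
  break 2: 70 + 35 + 10 = 115
  break 3: 30 + 10 + 10 = 50
This matches the lower bound, so 3 is optimal.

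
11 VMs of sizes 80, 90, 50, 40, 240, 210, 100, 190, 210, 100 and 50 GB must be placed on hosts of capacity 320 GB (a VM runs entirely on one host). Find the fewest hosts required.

5

Total = 240 + 210 + 210 + 190 + 100 + 100 + 90 + 80 + 50 + 50 + 40 = 1360 GB.
Lower bound: ⌈1360/320⌉ = 5 hosts.
A packing using 5 hosts:
  host 1: 240 + 80 = 320
  host 2: 210 + 100 = 310
  host 3: 210 + 100 = 310
  host 4: 190 + 90 + 40 = 320
  host 5: 50 + 50 = 100
This matches the lower bound, so 5 is optimal.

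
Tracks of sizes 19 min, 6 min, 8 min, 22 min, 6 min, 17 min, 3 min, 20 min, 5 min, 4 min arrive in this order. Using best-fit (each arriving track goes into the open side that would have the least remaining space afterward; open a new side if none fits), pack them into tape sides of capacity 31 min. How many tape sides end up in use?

4

  19 → side 1 (new)  [load 19/31]
  6 → side 1  [load 25/31]
  8 → side 2 (new)  [load 8/31]
  22 → side 2  [load 30/31]
  6 → side 1  [load 31/31]
  17 → side 3 (new)  [load 17/31]
  3 → side 3  [load 20/31]
  20 → side 4 (new)  [load 20/31]
  5 → side 3  [load 25/31]
  4 → side 3  [load 29/31]
4 tape sides opened.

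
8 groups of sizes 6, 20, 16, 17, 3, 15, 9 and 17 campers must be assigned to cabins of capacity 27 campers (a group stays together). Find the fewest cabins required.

Total = 20 + 17 + 17 + 16 + 15 + 9 + 6 + 3 = 103 campers.
Lower bound: ⌈103/27⌉ = 4 cabins.
Also, 5 groups each exceed 27/2 campers, and no two of those can share a cabin, so at least 5 cabins are needed.
A packing using 5 cabins:
  cabin 1: 20 + 6 = 26
  cabin 2: 17 + 9 = 26
  cabin 3: 17 + 3 = 20
  cabin 4: 16 = 16
  cabin 5: 15 = 15
This matches the lower bound, so 5 is optimal.

5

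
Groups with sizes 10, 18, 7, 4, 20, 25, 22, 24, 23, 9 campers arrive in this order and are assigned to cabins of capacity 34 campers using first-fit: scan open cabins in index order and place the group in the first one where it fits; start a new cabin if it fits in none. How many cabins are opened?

  10 → cabin 1 (new)  [load 10/34]
  18 → cabin 1  [load 28/34]
  7 → cabin 2 (new)  [load 7/34]
  4 → cabin 1  [load 32/34]
  20 → cabin 2  [load 27/34]
  25 → cabin 3 (new)  [load 25/34]
  22 → cabin 4 (new)  [load 22/34]
  24 → cabin 5 (new)  [load 24/34]
  23 → cabin 6 (new)  [load 23/34]
  9 → cabin 3  [load 34/34]
6 cabins opened.

6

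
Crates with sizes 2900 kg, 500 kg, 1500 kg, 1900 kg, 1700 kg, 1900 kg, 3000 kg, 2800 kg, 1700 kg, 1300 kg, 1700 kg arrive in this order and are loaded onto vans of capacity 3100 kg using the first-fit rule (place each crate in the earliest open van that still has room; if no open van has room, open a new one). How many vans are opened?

9

  2900 → van 1 (new)  [load 2900/3100]
  500 → van 2 (new)  [load 500/3100]
  1500 → van 2  [load 2000/3100]
  1900 → van 3 (new)  [load 1900/3100]
  1700 → van 4 (new)  [load 1700/3100]
  1900 → van 5 (new)  [load 1900/3100]
  3000 → van 6 (new)  [load 3000/3100]
  2800 → van 7 (new)  [load 2800/3100]
  1700 → van 8 (new)  [load 1700/3100]
  1300 → van 4  [load 3000/3100]
  1700 → van 9 (new)  [load 1700/3100]
9 vans opened.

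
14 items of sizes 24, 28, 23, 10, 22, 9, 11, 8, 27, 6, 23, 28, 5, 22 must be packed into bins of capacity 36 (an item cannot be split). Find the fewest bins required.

Total = 28 + 28 + 27 + 24 + 23 + 23 + 22 + 22 + 11 + 10 + 9 + 8 + 6 + 5 = 246.
Lower bound: ⌈246/36⌉ = 7 bins.
Also, 8 items each exceed 18, and no two of those can share a bin, so at least 8 bins are needed.
A packing using 8 bins:
  bin 1: 28 + 8 = 36
  bin 2: 28 + 6 = 34
  bin 3: 27 + 9 = 36
  bin 4: 24 + 11 = 35
  bin 5: 23 + 10 = 33
  bin 6: 23 + 5 = 28
  bin 7: 22 = 22
  bin 8: 22 = 22
This matches the lower bound, so 8 is optimal.

8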